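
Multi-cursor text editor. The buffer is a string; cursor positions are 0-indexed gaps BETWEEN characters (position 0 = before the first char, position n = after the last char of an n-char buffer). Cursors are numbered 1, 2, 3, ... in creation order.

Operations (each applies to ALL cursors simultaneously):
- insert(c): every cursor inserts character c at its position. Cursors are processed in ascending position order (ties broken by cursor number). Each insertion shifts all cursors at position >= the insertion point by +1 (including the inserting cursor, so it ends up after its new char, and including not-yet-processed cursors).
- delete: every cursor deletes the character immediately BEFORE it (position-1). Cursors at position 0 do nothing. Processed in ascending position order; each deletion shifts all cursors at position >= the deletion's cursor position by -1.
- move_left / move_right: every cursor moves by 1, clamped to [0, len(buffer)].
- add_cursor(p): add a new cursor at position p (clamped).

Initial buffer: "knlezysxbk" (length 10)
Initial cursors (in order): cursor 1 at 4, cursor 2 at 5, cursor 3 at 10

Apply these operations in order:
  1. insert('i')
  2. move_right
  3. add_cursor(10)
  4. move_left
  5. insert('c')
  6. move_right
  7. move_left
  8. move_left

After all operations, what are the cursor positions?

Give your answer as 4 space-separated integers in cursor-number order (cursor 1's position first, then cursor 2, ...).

Answer: 5 8 15 11

Derivation:
After op 1 (insert('i')): buffer="knleiziysxbki" (len 13), cursors c1@5 c2@7 c3@13, authorship ....1.2.....3
After op 2 (move_right): buffer="knleiziysxbki" (len 13), cursors c1@6 c2@8 c3@13, authorship ....1.2.....3
After op 3 (add_cursor(10)): buffer="knleiziysxbki" (len 13), cursors c1@6 c2@8 c4@10 c3@13, authorship ....1.2.....3
After op 4 (move_left): buffer="knleiziysxbki" (len 13), cursors c1@5 c2@7 c4@9 c3@12, authorship ....1.2.....3
After op 5 (insert('c')): buffer="knleiczicyscxbkci" (len 17), cursors c1@6 c2@9 c4@12 c3@16, authorship ....11.22..4...33
After op 6 (move_right): buffer="knleiczicyscxbkci" (len 17), cursors c1@7 c2@10 c4@13 c3@17, authorship ....11.22..4...33
After op 7 (move_left): buffer="knleiczicyscxbkci" (len 17), cursors c1@6 c2@9 c4@12 c3@16, authorship ....11.22..4...33
After op 8 (move_left): buffer="knleiczicyscxbkci" (len 17), cursors c1@5 c2@8 c4@11 c3@15, authorship ....11.22..4...33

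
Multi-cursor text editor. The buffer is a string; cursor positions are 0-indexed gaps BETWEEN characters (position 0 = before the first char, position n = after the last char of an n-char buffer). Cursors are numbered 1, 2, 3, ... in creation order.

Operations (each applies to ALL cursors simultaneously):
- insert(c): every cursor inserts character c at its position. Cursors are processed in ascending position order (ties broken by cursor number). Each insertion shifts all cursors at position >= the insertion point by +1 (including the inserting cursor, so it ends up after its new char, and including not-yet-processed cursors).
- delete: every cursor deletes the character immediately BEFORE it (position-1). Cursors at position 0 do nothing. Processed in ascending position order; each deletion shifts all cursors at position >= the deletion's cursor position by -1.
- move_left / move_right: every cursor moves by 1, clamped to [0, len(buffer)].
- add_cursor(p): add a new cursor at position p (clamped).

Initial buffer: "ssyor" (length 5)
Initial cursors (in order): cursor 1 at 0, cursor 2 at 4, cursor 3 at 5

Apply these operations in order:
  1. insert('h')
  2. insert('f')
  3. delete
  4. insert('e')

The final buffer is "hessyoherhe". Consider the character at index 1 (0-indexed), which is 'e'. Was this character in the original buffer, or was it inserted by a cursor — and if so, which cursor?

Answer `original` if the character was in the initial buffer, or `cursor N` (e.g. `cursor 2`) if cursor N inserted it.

After op 1 (insert('h')): buffer="hssyohrh" (len 8), cursors c1@1 c2@6 c3@8, authorship 1....2.3
After op 2 (insert('f')): buffer="hfssyohfrhf" (len 11), cursors c1@2 c2@8 c3@11, authorship 11....22.33
After op 3 (delete): buffer="hssyohrh" (len 8), cursors c1@1 c2@6 c3@8, authorship 1....2.3
After op 4 (insert('e')): buffer="hessyoherhe" (len 11), cursors c1@2 c2@8 c3@11, authorship 11....22.33
Authorship (.=original, N=cursor N): 1 1 . . . . 2 2 . 3 3
Index 1: author = 1

Answer: cursor 1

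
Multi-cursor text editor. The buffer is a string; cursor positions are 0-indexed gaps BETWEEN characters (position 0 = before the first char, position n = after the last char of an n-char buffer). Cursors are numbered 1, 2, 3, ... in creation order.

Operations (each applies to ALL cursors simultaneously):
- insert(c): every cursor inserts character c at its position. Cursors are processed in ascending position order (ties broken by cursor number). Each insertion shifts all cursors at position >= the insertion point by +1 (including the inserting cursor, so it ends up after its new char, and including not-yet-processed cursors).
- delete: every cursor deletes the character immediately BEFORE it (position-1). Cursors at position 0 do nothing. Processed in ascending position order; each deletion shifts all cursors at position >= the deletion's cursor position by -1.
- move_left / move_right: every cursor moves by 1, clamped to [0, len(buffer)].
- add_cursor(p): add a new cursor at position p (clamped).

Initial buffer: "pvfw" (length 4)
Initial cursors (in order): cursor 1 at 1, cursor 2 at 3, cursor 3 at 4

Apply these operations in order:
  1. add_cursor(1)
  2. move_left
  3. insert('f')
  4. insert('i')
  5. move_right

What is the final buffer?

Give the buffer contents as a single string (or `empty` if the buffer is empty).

After op 1 (add_cursor(1)): buffer="pvfw" (len 4), cursors c1@1 c4@1 c2@3 c3@4, authorship ....
After op 2 (move_left): buffer="pvfw" (len 4), cursors c1@0 c4@0 c2@2 c3@3, authorship ....
After op 3 (insert('f')): buffer="ffpvfffw" (len 8), cursors c1@2 c4@2 c2@5 c3@7, authorship 14..2.3.
After op 4 (insert('i')): buffer="ffiipvfiffiw" (len 12), cursors c1@4 c4@4 c2@8 c3@11, authorship 1414..22.33.
After op 5 (move_right): buffer="ffiipvfiffiw" (len 12), cursors c1@5 c4@5 c2@9 c3@12, authorship 1414..22.33.

Answer: ffiipvfiffiw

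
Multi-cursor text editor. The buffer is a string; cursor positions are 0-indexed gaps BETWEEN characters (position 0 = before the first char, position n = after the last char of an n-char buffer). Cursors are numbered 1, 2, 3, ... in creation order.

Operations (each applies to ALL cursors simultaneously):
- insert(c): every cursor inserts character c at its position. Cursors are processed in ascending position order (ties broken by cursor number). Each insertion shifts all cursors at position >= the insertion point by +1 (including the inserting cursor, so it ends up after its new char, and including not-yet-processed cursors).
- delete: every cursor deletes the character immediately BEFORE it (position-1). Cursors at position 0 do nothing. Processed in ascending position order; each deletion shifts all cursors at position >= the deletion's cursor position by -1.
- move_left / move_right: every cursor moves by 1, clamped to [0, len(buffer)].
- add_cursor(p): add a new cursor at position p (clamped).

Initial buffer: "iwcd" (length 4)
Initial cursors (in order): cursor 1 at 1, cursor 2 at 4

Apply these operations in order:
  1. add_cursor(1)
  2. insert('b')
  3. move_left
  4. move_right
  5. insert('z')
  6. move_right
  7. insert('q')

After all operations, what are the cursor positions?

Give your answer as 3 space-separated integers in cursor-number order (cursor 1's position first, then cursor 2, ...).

After op 1 (add_cursor(1)): buffer="iwcd" (len 4), cursors c1@1 c3@1 c2@4, authorship ....
After op 2 (insert('b')): buffer="ibbwcdb" (len 7), cursors c1@3 c3@3 c2@7, authorship .13...2
After op 3 (move_left): buffer="ibbwcdb" (len 7), cursors c1@2 c3@2 c2@6, authorship .13...2
After op 4 (move_right): buffer="ibbwcdb" (len 7), cursors c1@3 c3@3 c2@7, authorship .13...2
After op 5 (insert('z')): buffer="ibbzzwcdbz" (len 10), cursors c1@5 c3@5 c2@10, authorship .1313...22
After op 6 (move_right): buffer="ibbzzwcdbz" (len 10), cursors c1@6 c3@6 c2@10, authorship .1313...22
After op 7 (insert('q')): buffer="ibbzzwqqcdbzq" (len 13), cursors c1@8 c3@8 c2@13, authorship .1313.13..222

Answer: 8 13 8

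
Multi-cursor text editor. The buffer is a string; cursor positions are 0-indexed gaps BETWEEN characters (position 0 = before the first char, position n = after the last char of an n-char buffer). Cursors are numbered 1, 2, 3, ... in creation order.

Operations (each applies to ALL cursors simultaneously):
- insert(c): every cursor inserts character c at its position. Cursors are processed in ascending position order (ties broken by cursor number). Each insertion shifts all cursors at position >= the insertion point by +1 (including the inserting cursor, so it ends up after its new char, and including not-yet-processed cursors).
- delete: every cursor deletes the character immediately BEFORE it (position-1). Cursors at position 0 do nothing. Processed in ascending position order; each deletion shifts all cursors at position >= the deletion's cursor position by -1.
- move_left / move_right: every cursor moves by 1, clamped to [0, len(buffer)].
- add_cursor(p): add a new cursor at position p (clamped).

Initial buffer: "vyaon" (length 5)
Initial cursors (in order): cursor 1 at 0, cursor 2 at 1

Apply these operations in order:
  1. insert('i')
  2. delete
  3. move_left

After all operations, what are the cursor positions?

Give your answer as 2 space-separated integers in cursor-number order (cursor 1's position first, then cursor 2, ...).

After op 1 (insert('i')): buffer="iviyaon" (len 7), cursors c1@1 c2@3, authorship 1.2....
After op 2 (delete): buffer="vyaon" (len 5), cursors c1@0 c2@1, authorship .....
After op 3 (move_left): buffer="vyaon" (len 5), cursors c1@0 c2@0, authorship .....

Answer: 0 0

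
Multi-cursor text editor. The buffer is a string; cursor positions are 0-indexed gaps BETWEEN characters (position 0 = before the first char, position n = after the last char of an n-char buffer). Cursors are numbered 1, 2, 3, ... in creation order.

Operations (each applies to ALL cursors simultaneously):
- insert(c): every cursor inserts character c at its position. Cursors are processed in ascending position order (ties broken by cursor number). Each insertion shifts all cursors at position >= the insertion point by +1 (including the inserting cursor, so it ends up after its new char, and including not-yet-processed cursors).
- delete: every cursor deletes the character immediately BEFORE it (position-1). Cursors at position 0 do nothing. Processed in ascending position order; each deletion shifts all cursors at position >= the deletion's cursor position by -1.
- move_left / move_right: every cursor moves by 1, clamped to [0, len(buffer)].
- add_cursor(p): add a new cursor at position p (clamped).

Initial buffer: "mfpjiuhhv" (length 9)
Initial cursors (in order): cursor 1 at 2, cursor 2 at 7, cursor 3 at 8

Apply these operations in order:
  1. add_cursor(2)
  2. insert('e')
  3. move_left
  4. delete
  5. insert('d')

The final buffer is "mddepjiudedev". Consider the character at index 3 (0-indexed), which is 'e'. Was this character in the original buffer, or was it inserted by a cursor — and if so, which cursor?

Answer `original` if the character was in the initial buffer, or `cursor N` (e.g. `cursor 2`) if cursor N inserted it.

Answer: cursor 4

Derivation:
After op 1 (add_cursor(2)): buffer="mfpjiuhhv" (len 9), cursors c1@2 c4@2 c2@7 c3@8, authorship .........
After op 2 (insert('e')): buffer="mfeepjiuhehev" (len 13), cursors c1@4 c4@4 c2@10 c3@12, authorship ..14.....2.3.
After op 3 (move_left): buffer="mfeepjiuhehev" (len 13), cursors c1@3 c4@3 c2@9 c3@11, authorship ..14.....2.3.
After op 4 (delete): buffer="mepjiueev" (len 9), cursors c1@1 c4@1 c2@6 c3@7, authorship .4....23.
After op 5 (insert('d')): buffer="mddepjiudedev" (len 13), cursors c1@3 c4@3 c2@9 c3@11, authorship .144....2233.
Authorship (.=original, N=cursor N): . 1 4 4 . . . . 2 2 3 3 .
Index 3: author = 4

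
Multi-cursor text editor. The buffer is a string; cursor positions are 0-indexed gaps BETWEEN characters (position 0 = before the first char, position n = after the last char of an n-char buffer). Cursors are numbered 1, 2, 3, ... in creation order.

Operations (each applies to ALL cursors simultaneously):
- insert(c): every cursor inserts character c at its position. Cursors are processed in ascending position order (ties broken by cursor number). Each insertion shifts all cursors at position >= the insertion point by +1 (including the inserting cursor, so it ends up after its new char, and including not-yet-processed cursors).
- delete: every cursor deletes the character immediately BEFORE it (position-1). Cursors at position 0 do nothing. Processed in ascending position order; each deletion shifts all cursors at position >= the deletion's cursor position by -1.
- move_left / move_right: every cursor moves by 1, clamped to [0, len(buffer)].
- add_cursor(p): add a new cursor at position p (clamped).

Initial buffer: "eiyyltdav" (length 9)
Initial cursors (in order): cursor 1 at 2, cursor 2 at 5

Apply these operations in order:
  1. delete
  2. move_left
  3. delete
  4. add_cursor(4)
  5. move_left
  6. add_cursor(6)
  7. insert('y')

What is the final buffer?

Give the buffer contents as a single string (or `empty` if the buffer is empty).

After op 1 (delete): buffer="eyytdav" (len 7), cursors c1@1 c2@3, authorship .......
After op 2 (move_left): buffer="eyytdav" (len 7), cursors c1@0 c2@2, authorship .......
After op 3 (delete): buffer="eytdav" (len 6), cursors c1@0 c2@1, authorship ......
After op 4 (add_cursor(4)): buffer="eytdav" (len 6), cursors c1@0 c2@1 c3@4, authorship ......
After op 5 (move_left): buffer="eytdav" (len 6), cursors c1@0 c2@0 c3@3, authorship ......
After op 6 (add_cursor(6)): buffer="eytdav" (len 6), cursors c1@0 c2@0 c3@3 c4@6, authorship ......
After op 7 (insert('y')): buffer="yyeytydavy" (len 10), cursors c1@2 c2@2 c3@6 c4@10, authorship 12...3...4

Answer: yyeytydavy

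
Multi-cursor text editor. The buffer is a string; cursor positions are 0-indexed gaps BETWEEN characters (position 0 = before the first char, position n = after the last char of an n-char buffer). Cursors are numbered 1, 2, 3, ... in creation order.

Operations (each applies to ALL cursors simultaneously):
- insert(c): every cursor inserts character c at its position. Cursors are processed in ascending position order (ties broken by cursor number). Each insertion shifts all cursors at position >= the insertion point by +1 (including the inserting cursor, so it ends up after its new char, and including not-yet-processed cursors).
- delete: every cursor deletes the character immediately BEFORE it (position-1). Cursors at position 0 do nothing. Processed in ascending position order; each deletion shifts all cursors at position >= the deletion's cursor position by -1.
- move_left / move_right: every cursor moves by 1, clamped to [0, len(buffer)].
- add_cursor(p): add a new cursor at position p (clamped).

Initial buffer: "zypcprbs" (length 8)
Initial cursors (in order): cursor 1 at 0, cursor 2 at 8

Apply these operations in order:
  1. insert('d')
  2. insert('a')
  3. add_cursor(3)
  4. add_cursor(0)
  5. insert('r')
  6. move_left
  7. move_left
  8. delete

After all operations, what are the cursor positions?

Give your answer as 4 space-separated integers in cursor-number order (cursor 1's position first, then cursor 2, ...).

Answer: 1 11 2 0

Derivation:
After op 1 (insert('d')): buffer="dzypcprbsd" (len 10), cursors c1@1 c2@10, authorship 1........2
After op 2 (insert('a')): buffer="dazypcprbsda" (len 12), cursors c1@2 c2@12, authorship 11........22
After op 3 (add_cursor(3)): buffer="dazypcprbsda" (len 12), cursors c1@2 c3@3 c2@12, authorship 11........22
After op 4 (add_cursor(0)): buffer="dazypcprbsda" (len 12), cursors c4@0 c1@2 c3@3 c2@12, authorship 11........22
After op 5 (insert('r')): buffer="rdarzrypcprbsdar" (len 16), cursors c4@1 c1@4 c3@6 c2@16, authorship 4111.3.......222
After op 6 (move_left): buffer="rdarzrypcprbsdar" (len 16), cursors c4@0 c1@3 c3@5 c2@15, authorship 4111.3.......222
After op 7 (move_left): buffer="rdarzrypcprbsdar" (len 16), cursors c4@0 c1@2 c3@4 c2@14, authorship 4111.3.......222
After op 8 (delete): buffer="razrypcprbsar" (len 13), cursors c4@0 c1@1 c3@2 c2@11, authorship 41.3.......22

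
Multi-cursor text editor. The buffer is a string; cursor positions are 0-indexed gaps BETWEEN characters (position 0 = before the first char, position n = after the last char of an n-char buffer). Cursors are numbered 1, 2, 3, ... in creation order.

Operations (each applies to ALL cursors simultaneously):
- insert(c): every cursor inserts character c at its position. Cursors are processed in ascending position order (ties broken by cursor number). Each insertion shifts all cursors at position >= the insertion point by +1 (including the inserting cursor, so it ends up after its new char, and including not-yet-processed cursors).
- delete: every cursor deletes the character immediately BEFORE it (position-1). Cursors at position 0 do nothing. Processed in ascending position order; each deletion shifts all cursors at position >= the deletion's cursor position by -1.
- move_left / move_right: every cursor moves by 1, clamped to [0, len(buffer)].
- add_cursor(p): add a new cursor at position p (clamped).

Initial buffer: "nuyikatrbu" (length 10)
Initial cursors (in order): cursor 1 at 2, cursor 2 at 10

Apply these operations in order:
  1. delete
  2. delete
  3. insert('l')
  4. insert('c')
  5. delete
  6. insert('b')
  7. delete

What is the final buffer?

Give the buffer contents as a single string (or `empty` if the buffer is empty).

Answer: lyikatrl

Derivation:
After op 1 (delete): buffer="nyikatrb" (len 8), cursors c1@1 c2@8, authorship ........
After op 2 (delete): buffer="yikatr" (len 6), cursors c1@0 c2@6, authorship ......
After op 3 (insert('l')): buffer="lyikatrl" (len 8), cursors c1@1 c2@8, authorship 1......2
After op 4 (insert('c')): buffer="lcyikatrlc" (len 10), cursors c1@2 c2@10, authorship 11......22
After op 5 (delete): buffer="lyikatrl" (len 8), cursors c1@1 c2@8, authorship 1......2
After op 6 (insert('b')): buffer="lbyikatrlb" (len 10), cursors c1@2 c2@10, authorship 11......22
After op 7 (delete): buffer="lyikatrl" (len 8), cursors c1@1 c2@8, authorship 1......2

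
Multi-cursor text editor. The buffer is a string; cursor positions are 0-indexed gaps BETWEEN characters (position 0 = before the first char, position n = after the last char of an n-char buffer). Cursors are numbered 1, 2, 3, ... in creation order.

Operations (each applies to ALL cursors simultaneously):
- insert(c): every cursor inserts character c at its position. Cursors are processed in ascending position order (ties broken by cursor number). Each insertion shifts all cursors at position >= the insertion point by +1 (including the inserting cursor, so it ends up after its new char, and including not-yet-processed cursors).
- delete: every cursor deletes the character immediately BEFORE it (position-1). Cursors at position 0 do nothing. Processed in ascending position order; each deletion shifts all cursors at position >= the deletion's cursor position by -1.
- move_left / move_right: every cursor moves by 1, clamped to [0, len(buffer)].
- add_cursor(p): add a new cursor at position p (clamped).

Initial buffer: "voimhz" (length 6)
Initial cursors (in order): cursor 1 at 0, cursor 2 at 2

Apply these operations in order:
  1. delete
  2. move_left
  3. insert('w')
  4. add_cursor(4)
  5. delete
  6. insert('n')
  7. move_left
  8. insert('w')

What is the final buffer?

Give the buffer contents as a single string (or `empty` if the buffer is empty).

After op 1 (delete): buffer="vimhz" (len 5), cursors c1@0 c2@1, authorship .....
After op 2 (move_left): buffer="vimhz" (len 5), cursors c1@0 c2@0, authorship .....
After op 3 (insert('w')): buffer="wwvimhz" (len 7), cursors c1@2 c2@2, authorship 12.....
After op 4 (add_cursor(4)): buffer="wwvimhz" (len 7), cursors c1@2 c2@2 c3@4, authorship 12.....
After op 5 (delete): buffer="vmhz" (len 4), cursors c1@0 c2@0 c3@1, authorship ....
After op 6 (insert('n')): buffer="nnvnmhz" (len 7), cursors c1@2 c2@2 c3@4, authorship 12.3...
After op 7 (move_left): buffer="nnvnmhz" (len 7), cursors c1@1 c2@1 c3@3, authorship 12.3...
After op 8 (insert('w')): buffer="nwwnvwnmhz" (len 10), cursors c1@3 c2@3 c3@6, authorship 1122.33...

Answer: nwwnvwnmhz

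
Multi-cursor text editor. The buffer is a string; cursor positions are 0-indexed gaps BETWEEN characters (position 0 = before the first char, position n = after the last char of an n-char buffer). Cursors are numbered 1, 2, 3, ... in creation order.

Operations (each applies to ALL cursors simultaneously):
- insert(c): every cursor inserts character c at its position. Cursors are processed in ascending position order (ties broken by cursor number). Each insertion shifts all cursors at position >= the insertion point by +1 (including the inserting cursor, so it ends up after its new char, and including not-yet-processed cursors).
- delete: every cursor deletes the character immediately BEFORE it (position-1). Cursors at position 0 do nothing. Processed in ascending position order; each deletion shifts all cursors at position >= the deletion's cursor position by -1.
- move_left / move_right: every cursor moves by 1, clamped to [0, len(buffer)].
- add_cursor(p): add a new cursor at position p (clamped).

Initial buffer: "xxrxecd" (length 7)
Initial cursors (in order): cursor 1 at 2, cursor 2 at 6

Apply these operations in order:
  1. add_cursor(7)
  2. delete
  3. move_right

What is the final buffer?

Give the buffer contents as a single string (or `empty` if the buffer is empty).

Answer: xrxe

Derivation:
After op 1 (add_cursor(7)): buffer="xxrxecd" (len 7), cursors c1@2 c2@6 c3@7, authorship .......
After op 2 (delete): buffer="xrxe" (len 4), cursors c1@1 c2@4 c3@4, authorship ....
After op 3 (move_right): buffer="xrxe" (len 4), cursors c1@2 c2@4 c3@4, authorship ....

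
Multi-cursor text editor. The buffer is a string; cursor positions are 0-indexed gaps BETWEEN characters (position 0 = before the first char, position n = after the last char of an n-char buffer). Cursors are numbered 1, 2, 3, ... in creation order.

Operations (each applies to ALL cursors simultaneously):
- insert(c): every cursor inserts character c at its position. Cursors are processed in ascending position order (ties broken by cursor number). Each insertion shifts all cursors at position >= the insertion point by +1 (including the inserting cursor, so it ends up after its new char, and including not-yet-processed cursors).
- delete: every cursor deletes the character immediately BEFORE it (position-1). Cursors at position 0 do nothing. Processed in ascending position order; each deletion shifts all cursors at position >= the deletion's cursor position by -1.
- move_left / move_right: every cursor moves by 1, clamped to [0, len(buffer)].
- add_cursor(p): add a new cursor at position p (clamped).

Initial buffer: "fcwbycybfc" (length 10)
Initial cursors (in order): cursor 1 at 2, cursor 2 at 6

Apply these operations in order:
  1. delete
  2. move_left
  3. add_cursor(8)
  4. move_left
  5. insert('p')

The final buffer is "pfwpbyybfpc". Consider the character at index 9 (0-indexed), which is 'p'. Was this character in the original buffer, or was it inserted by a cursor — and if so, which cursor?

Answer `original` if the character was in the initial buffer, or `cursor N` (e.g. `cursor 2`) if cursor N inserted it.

After op 1 (delete): buffer="fwbyybfc" (len 8), cursors c1@1 c2@4, authorship ........
After op 2 (move_left): buffer="fwbyybfc" (len 8), cursors c1@0 c2@3, authorship ........
After op 3 (add_cursor(8)): buffer="fwbyybfc" (len 8), cursors c1@0 c2@3 c3@8, authorship ........
After op 4 (move_left): buffer="fwbyybfc" (len 8), cursors c1@0 c2@2 c3@7, authorship ........
After op 5 (insert('p')): buffer="pfwpbyybfpc" (len 11), cursors c1@1 c2@4 c3@10, authorship 1..2.....3.
Authorship (.=original, N=cursor N): 1 . . 2 . . . . . 3 .
Index 9: author = 3

Answer: cursor 3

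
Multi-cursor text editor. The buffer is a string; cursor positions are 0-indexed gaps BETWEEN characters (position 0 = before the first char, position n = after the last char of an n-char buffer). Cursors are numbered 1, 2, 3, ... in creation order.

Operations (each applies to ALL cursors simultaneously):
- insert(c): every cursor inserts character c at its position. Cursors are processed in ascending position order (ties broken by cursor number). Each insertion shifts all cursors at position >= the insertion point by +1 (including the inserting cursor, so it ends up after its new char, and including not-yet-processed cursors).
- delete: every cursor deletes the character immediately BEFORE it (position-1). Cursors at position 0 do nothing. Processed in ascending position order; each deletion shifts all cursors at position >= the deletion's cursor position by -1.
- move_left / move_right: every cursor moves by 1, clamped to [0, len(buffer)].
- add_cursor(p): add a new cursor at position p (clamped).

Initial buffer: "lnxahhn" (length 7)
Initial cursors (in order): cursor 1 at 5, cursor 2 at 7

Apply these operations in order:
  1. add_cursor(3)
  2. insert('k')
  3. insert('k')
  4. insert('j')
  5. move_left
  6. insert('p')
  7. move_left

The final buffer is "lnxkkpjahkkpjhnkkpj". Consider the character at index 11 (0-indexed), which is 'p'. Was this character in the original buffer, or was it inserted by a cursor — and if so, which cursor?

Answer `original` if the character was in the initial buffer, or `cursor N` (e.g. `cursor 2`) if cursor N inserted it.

Answer: cursor 1

Derivation:
After op 1 (add_cursor(3)): buffer="lnxahhn" (len 7), cursors c3@3 c1@5 c2@7, authorship .......
After op 2 (insert('k')): buffer="lnxkahkhnk" (len 10), cursors c3@4 c1@7 c2@10, authorship ...3..1..2
After op 3 (insert('k')): buffer="lnxkkahkkhnkk" (len 13), cursors c3@5 c1@9 c2@13, authorship ...33..11..22
After op 4 (insert('j')): buffer="lnxkkjahkkjhnkkj" (len 16), cursors c3@6 c1@11 c2@16, authorship ...333..111..222
After op 5 (move_left): buffer="lnxkkjahkkjhnkkj" (len 16), cursors c3@5 c1@10 c2@15, authorship ...333..111..222
After op 6 (insert('p')): buffer="lnxkkpjahkkpjhnkkpj" (len 19), cursors c3@6 c1@12 c2@18, authorship ...3333..1111..2222
After op 7 (move_left): buffer="lnxkkpjahkkpjhnkkpj" (len 19), cursors c3@5 c1@11 c2@17, authorship ...3333..1111..2222
Authorship (.=original, N=cursor N): . . . 3 3 3 3 . . 1 1 1 1 . . 2 2 2 2
Index 11: author = 1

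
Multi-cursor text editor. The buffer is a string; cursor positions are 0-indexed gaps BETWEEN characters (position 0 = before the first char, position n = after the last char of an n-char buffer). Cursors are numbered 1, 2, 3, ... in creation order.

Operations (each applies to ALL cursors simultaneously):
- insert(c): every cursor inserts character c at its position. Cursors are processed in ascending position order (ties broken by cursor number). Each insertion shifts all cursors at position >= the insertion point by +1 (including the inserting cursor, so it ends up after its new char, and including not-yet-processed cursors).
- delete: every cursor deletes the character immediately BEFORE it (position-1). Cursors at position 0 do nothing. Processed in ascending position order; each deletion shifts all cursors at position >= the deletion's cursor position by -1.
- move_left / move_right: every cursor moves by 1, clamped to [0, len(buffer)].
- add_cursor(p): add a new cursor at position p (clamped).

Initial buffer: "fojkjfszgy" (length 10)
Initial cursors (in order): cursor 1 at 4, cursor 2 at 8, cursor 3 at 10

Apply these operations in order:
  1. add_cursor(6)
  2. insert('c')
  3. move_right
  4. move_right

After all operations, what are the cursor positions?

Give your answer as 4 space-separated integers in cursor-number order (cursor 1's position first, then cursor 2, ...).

After op 1 (add_cursor(6)): buffer="fojkjfszgy" (len 10), cursors c1@4 c4@6 c2@8 c3@10, authorship ..........
After op 2 (insert('c')): buffer="fojkcjfcszcgyc" (len 14), cursors c1@5 c4@8 c2@11 c3@14, authorship ....1..4..2..3
After op 3 (move_right): buffer="fojkcjfcszcgyc" (len 14), cursors c1@6 c4@9 c2@12 c3@14, authorship ....1..4..2..3
After op 4 (move_right): buffer="fojkcjfcszcgyc" (len 14), cursors c1@7 c4@10 c2@13 c3@14, authorship ....1..4..2..3

Answer: 7 13 14 10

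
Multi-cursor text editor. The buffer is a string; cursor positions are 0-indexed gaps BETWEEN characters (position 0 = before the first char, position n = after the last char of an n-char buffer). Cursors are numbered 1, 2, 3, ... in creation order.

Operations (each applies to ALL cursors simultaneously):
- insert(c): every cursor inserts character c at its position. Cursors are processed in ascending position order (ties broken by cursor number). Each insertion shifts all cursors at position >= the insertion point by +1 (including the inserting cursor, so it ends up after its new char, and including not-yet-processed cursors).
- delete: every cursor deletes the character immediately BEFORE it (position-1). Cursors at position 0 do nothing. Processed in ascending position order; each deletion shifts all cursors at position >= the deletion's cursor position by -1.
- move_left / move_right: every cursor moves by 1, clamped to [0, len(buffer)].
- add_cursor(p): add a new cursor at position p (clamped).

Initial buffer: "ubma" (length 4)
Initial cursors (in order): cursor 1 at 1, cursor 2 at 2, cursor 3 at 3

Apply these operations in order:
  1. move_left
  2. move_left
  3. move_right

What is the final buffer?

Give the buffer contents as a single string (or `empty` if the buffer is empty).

Answer: ubma

Derivation:
After op 1 (move_left): buffer="ubma" (len 4), cursors c1@0 c2@1 c3@2, authorship ....
After op 2 (move_left): buffer="ubma" (len 4), cursors c1@0 c2@0 c3@1, authorship ....
After op 3 (move_right): buffer="ubma" (len 4), cursors c1@1 c2@1 c3@2, authorship ....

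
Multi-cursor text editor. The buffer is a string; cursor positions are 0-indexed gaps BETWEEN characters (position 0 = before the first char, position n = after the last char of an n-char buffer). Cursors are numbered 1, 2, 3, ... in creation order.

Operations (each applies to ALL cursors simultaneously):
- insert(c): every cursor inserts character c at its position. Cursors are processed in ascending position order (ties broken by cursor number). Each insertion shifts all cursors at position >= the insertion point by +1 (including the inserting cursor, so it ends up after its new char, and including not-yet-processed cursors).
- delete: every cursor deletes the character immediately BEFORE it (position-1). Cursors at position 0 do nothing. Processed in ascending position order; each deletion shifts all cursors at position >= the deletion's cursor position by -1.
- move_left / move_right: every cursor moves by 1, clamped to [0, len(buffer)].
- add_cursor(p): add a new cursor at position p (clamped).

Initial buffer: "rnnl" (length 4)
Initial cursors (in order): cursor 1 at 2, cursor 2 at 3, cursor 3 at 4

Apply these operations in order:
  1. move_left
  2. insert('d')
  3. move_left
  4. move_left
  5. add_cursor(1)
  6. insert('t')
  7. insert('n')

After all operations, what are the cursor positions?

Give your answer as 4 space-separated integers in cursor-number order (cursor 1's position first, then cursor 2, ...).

Answer: 2 8 12 5

Derivation:
After op 1 (move_left): buffer="rnnl" (len 4), cursors c1@1 c2@2 c3@3, authorship ....
After op 2 (insert('d')): buffer="rdndndl" (len 7), cursors c1@2 c2@4 c3@6, authorship .1.2.3.
After op 3 (move_left): buffer="rdndndl" (len 7), cursors c1@1 c2@3 c3@5, authorship .1.2.3.
After op 4 (move_left): buffer="rdndndl" (len 7), cursors c1@0 c2@2 c3@4, authorship .1.2.3.
After op 5 (add_cursor(1)): buffer="rdndndl" (len 7), cursors c1@0 c4@1 c2@2 c3@4, authorship .1.2.3.
After op 6 (insert('t')): buffer="trtdtndtndl" (len 11), cursors c1@1 c4@3 c2@5 c3@8, authorship 1.412.23.3.
After op 7 (insert('n')): buffer="tnrtndtnndtnndl" (len 15), cursors c1@2 c4@5 c2@8 c3@12, authorship 11.44122.233.3.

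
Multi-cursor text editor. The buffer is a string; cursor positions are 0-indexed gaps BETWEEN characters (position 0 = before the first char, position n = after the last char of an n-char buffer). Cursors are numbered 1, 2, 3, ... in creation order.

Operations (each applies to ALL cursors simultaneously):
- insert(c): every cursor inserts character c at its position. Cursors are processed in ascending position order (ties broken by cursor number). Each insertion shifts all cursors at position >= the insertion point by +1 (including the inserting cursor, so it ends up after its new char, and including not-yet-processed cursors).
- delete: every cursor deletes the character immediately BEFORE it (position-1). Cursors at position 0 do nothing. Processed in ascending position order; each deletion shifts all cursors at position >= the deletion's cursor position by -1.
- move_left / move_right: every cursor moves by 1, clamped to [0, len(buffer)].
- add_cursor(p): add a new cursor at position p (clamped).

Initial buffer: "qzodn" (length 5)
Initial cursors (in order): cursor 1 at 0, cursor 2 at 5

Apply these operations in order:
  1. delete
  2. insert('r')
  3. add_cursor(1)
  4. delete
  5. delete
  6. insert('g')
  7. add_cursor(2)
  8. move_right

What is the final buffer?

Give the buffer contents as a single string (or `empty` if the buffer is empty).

After op 1 (delete): buffer="qzod" (len 4), cursors c1@0 c2@4, authorship ....
After op 2 (insert('r')): buffer="rqzodr" (len 6), cursors c1@1 c2@6, authorship 1....2
After op 3 (add_cursor(1)): buffer="rqzodr" (len 6), cursors c1@1 c3@1 c2@6, authorship 1....2
After op 4 (delete): buffer="qzod" (len 4), cursors c1@0 c3@0 c2@4, authorship ....
After op 5 (delete): buffer="qzo" (len 3), cursors c1@0 c3@0 c2@3, authorship ...
After op 6 (insert('g')): buffer="ggqzog" (len 6), cursors c1@2 c3@2 c2@6, authorship 13...2
After op 7 (add_cursor(2)): buffer="ggqzog" (len 6), cursors c1@2 c3@2 c4@2 c2@6, authorship 13...2
After op 8 (move_right): buffer="ggqzog" (len 6), cursors c1@3 c3@3 c4@3 c2@6, authorship 13...2

Answer: ggqzog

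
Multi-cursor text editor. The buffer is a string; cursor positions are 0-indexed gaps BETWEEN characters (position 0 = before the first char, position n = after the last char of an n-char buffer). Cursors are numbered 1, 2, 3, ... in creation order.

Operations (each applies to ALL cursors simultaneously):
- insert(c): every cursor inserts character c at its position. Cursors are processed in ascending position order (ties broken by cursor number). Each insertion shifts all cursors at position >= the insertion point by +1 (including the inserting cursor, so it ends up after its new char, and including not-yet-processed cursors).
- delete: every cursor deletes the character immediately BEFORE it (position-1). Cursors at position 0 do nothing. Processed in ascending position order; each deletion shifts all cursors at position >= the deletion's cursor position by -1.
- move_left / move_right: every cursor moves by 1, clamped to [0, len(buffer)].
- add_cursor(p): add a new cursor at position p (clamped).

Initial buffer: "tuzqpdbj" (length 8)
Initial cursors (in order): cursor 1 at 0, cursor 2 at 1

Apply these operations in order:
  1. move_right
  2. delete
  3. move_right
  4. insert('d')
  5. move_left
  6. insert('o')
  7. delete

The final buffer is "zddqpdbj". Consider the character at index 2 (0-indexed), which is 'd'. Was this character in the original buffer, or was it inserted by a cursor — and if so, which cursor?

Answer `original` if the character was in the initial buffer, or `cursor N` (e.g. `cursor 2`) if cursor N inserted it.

After op 1 (move_right): buffer="tuzqpdbj" (len 8), cursors c1@1 c2@2, authorship ........
After op 2 (delete): buffer="zqpdbj" (len 6), cursors c1@0 c2@0, authorship ......
After op 3 (move_right): buffer="zqpdbj" (len 6), cursors c1@1 c2@1, authorship ......
After op 4 (insert('d')): buffer="zddqpdbj" (len 8), cursors c1@3 c2@3, authorship .12.....
After op 5 (move_left): buffer="zddqpdbj" (len 8), cursors c1@2 c2@2, authorship .12.....
After op 6 (insert('o')): buffer="zdoodqpdbj" (len 10), cursors c1@4 c2@4, authorship .1122.....
After op 7 (delete): buffer="zddqpdbj" (len 8), cursors c1@2 c2@2, authorship .12.....
Authorship (.=original, N=cursor N): . 1 2 . . . . .
Index 2: author = 2

Answer: cursor 2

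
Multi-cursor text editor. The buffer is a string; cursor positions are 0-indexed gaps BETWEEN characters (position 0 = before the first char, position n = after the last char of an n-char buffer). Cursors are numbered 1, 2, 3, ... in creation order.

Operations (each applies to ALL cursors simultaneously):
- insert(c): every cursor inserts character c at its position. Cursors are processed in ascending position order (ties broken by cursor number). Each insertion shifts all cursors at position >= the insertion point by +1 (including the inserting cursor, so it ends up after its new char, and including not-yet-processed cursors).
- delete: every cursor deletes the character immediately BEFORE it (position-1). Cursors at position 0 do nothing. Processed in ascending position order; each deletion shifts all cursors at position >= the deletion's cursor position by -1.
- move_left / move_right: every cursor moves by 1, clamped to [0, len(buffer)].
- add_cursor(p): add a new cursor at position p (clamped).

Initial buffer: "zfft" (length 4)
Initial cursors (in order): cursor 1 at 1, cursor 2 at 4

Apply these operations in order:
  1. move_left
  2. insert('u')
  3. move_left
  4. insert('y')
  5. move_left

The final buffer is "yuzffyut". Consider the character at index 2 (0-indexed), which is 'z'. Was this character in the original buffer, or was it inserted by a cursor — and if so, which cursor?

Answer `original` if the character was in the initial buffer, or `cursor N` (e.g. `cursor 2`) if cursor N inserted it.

After op 1 (move_left): buffer="zfft" (len 4), cursors c1@0 c2@3, authorship ....
After op 2 (insert('u')): buffer="uzffut" (len 6), cursors c1@1 c2@5, authorship 1...2.
After op 3 (move_left): buffer="uzffut" (len 6), cursors c1@0 c2@4, authorship 1...2.
After op 4 (insert('y')): buffer="yuzffyut" (len 8), cursors c1@1 c2@6, authorship 11...22.
After op 5 (move_left): buffer="yuzffyut" (len 8), cursors c1@0 c2@5, authorship 11...22.
Authorship (.=original, N=cursor N): 1 1 . . . 2 2 .
Index 2: author = original

Answer: original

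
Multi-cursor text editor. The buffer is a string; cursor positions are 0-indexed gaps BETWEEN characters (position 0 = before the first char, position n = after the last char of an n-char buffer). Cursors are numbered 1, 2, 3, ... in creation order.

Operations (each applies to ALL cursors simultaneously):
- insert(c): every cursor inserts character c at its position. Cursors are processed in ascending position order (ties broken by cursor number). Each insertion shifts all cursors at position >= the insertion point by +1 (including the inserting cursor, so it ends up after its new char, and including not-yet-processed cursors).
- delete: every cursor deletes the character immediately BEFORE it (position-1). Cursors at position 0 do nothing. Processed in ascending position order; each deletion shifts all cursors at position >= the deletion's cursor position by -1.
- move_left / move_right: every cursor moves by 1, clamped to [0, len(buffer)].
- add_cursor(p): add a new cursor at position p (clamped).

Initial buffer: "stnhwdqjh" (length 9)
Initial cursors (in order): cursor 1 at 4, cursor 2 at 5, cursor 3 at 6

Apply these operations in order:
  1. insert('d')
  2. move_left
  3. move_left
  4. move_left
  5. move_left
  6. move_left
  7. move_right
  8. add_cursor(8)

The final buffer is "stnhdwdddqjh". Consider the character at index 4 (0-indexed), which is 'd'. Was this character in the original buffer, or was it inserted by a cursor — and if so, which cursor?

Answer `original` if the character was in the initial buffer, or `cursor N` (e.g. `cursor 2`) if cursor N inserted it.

Answer: cursor 1

Derivation:
After op 1 (insert('d')): buffer="stnhdwdddqjh" (len 12), cursors c1@5 c2@7 c3@9, authorship ....1.2.3...
After op 2 (move_left): buffer="stnhdwdddqjh" (len 12), cursors c1@4 c2@6 c3@8, authorship ....1.2.3...
After op 3 (move_left): buffer="stnhdwdddqjh" (len 12), cursors c1@3 c2@5 c3@7, authorship ....1.2.3...
After op 4 (move_left): buffer="stnhdwdddqjh" (len 12), cursors c1@2 c2@4 c3@6, authorship ....1.2.3...
After op 5 (move_left): buffer="stnhdwdddqjh" (len 12), cursors c1@1 c2@3 c3@5, authorship ....1.2.3...
After op 6 (move_left): buffer="stnhdwdddqjh" (len 12), cursors c1@0 c2@2 c3@4, authorship ....1.2.3...
After op 7 (move_right): buffer="stnhdwdddqjh" (len 12), cursors c1@1 c2@3 c3@5, authorship ....1.2.3...
After op 8 (add_cursor(8)): buffer="stnhdwdddqjh" (len 12), cursors c1@1 c2@3 c3@5 c4@8, authorship ....1.2.3...
Authorship (.=original, N=cursor N): . . . . 1 . 2 . 3 . . .
Index 4: author = 1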